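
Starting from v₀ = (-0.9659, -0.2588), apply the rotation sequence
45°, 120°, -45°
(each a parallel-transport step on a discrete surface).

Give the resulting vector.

Total rotation: 45° + 120° + (-45°) = 120°. Final vector: (0.7071, -0.7071)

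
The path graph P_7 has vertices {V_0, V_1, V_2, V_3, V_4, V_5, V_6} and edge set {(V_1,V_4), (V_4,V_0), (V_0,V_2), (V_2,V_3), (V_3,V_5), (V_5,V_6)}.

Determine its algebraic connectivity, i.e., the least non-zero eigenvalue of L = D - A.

The path graph P_n has Laplacian eigenvalues λ_k = 2 − 2cos(kπ/n), k = 0, 1, …, n−1. Here n = 7:
k=0: 2 − 2cos(0) = 0.0; k=1: 2 − 2cos(π/7) = 0.1981; k=2: 2 − 2cos(2π/7) = 0.753; k=3: 2 − 2cos(3π/7) = 1.555; k=4: 2 − 2cos(4π/7) = 2.445; k=5: 2 − 2cos(5π/7) = 3.247; k=6: 2 − 2cos(6π/7) = 3.8019.
Laplacian eigenvalues: [0.0, 0.1981, 0.753, 1.555, 2.445, 3.247, 3.8019]. Algebraic connectivity (smallest non-zero eigenvalue) = 0.1981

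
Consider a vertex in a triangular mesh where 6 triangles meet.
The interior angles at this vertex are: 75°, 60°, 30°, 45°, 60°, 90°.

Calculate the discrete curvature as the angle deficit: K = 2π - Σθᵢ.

Sum of angles = 360°. K = 360° - 360° = 0° = 0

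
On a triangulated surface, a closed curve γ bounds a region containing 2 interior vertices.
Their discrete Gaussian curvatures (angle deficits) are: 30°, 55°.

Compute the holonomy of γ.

Holonomy = total enclosed curvature = 30° + 55° = 85°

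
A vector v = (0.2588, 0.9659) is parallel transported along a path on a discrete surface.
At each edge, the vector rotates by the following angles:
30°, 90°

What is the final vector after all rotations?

Total rotation: 30° + 90° = 120°. Final vector: (-0.9659, -0.2588)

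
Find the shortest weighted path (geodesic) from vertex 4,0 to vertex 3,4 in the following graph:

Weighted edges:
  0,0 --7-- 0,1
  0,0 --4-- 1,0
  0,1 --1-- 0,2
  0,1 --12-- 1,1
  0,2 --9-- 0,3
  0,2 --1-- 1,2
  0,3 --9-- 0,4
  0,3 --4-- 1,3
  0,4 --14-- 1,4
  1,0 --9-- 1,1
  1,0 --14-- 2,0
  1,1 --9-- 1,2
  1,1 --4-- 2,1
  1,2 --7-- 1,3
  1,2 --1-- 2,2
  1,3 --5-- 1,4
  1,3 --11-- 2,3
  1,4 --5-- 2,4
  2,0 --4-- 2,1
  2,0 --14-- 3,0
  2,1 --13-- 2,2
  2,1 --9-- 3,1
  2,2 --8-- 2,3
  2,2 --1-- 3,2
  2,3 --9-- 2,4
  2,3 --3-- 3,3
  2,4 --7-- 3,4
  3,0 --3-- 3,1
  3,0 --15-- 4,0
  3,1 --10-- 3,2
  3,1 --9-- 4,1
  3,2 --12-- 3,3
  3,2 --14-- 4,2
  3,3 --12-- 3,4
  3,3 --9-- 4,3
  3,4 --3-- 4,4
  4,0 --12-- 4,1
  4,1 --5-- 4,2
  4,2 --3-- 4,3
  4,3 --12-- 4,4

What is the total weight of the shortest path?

Shortest path: 4,0 → 4,1 → 4,2 → 4,3 → 4,4 → 3,4, total weight = 35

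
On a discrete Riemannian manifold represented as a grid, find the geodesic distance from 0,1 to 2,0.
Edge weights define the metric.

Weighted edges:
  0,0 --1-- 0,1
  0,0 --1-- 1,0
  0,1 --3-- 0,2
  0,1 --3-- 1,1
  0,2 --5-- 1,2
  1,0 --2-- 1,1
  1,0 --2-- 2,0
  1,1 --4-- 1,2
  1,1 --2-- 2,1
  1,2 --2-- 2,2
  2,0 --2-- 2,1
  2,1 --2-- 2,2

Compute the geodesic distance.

Shortest path: 0,1 → 0,0 → 1,0 → 2,0, total weight = 4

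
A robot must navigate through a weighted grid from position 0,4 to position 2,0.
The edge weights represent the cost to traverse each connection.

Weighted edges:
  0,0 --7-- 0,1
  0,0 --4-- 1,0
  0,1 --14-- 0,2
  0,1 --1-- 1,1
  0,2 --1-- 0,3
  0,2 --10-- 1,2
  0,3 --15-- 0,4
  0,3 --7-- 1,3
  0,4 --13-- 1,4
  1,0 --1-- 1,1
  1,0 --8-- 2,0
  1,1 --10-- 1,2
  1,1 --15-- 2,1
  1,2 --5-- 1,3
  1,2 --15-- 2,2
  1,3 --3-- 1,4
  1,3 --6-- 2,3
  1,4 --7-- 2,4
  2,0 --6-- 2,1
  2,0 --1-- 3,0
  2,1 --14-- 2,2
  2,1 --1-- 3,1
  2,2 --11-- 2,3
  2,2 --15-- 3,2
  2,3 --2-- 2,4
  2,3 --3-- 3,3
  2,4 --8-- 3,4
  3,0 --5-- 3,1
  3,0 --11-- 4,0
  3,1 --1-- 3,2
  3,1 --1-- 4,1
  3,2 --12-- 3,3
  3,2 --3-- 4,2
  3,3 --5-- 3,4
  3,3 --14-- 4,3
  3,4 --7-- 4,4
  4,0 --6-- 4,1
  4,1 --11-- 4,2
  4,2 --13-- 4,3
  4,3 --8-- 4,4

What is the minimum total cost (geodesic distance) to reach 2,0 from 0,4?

Shortest path: 0,4 → 1,4 → 1,3 → 1,2 → 1,1 → 1,0 → 2,0, total weight = 40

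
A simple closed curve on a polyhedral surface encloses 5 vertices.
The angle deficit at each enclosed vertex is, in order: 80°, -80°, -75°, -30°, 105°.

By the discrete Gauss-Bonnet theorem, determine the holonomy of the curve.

Holonomy = total enclosed curvature = 80° + (-80°) + (-75°) + (-30°) + 105° = 0°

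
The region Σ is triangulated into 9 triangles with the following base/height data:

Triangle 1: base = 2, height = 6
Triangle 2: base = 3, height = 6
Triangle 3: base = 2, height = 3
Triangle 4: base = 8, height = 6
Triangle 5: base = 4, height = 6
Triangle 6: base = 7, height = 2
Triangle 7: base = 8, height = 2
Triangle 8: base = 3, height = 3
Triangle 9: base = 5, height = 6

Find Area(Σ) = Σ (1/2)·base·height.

(1/2)×2×6 + (1/2)×3×6 + (1/2)×2×3 + (1/2)×8×6 + (1/2)×4×6 + (1/2)×7×2 + (1/2)×8×2 + (1/2)×3×3 + (1/2)×5×6 = 88.5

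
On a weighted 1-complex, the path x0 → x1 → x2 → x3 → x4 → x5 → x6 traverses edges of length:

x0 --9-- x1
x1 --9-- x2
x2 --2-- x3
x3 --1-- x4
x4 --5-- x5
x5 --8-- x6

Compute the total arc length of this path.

Arc length = 9 + 9 + 2 + 1 + 5 + 8 = 34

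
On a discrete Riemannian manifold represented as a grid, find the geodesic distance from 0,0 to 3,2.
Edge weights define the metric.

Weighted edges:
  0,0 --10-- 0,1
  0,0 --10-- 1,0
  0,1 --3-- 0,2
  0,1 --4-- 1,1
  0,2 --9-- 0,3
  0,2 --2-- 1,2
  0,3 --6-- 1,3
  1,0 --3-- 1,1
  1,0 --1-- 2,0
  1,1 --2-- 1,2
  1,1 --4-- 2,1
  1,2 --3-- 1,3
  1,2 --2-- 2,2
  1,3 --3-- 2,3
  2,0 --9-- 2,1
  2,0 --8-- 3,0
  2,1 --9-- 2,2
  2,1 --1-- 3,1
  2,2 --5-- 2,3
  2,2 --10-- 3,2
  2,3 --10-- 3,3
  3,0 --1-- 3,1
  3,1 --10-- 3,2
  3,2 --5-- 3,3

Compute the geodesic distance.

Shortest path: 0,0 → 0,1 → 0,2 → 1,2 → 2,2 → 3,2, total weight = 27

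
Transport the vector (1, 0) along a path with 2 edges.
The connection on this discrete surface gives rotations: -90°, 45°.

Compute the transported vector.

Total rotation: (-90°) + 45° = -45°. Final vector: (0.7071, -0.7071)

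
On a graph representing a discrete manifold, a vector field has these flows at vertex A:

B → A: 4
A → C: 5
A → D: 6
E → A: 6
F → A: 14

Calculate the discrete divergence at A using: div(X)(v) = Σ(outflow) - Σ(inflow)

Divergence = sum of outgoing flows = (-4) + 5 + 6 + (-6) + (-14) = -13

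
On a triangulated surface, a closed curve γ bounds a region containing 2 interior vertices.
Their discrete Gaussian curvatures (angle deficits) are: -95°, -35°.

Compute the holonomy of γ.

Holonomy = total enclosed curvature = (-95°) + (-35°) = -130°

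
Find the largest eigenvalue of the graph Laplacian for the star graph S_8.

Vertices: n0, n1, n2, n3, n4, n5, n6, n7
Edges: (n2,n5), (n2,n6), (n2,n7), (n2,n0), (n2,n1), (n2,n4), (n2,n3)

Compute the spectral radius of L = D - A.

The star S_8 is the complete bipartite graph K_{1,7} (one hub of degree 7, 7 leaves of degree 1). The Laplacian spectrum of K_{p,q} is 0, p (multiplicity q−1), q (multiplicity p−1), p+q. With p = 1, q = 7: 0 once, 1 with multiplicity 6, and 8 once. (Check: trace L = sum of degrees = 14 = 6·1 + 8.)
Laplacian eigenvalues: [0.0, 1.0, 1.0, 1.0, 1.0, 1.0, 1.0, 8.0]. Largest eigenvalue (spectral radius) = 8.0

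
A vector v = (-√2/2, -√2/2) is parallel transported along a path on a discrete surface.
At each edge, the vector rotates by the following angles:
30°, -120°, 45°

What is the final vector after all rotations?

Total rotation: 30° + (-120°) + 45° = -45°. Final vector: (-1, 0)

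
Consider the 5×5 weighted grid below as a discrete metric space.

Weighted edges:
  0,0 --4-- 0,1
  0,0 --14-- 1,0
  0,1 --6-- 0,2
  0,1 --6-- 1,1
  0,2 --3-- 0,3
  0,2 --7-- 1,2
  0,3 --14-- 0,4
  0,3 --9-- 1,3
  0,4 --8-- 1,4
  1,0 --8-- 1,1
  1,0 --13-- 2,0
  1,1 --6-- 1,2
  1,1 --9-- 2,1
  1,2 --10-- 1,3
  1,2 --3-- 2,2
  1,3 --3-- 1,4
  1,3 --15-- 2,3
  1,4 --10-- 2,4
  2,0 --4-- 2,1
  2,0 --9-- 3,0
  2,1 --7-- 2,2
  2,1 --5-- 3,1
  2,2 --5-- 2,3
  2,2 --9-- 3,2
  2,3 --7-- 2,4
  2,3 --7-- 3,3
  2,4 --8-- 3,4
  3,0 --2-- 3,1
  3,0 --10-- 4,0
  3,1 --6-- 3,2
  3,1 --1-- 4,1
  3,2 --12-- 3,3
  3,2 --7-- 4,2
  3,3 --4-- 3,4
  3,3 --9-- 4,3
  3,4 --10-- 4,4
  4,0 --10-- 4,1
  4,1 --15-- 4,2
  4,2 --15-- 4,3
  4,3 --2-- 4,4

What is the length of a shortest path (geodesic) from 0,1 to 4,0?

Shortest path: 0,1 → 1,1 → 2,1 → 3,1 → 4,1 → 4,0, total weight = 31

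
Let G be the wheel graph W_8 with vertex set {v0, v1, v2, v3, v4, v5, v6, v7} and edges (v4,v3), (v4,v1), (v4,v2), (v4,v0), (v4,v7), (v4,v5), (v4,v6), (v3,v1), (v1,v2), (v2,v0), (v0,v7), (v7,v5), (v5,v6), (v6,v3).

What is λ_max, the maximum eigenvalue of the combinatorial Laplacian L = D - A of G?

The wheel W_8 is the join K_1 ∨ C_7 (a hub joined to every vertex of a cycle of length 7). For a join G ∨ H (G on p vertices, H on q vertices) the Laplacian spectrum is 0, p+q, the eigenvalues of L(G) other than one 0 each shifted by +q, and the eigenvalues of L(H) other than one 0 each shifted by +p. With G = K_1 (p = 1, nothing left after dropping its 0) and H = C_7 (q = 7, eigenvalues 2 − 2cos(2πk/7), k = 0, …, 6; drop k = 0), the spectrum of W_8 is 0, 8, and 1 + (2 − 2cos(2πk/7)) = 3 − 2cos(2πk/7) for k = 1, …, 6:
k=1: 3 − 2cos(2π/7) = 1.753; k=2: 3 − 2cos(4π/7) = 3.445; k=3: 3 − 2cos(6π/7) = 4.8019; k=4: 3 − 2cos(8π/7) = 4.8019; k=5: 3 − 2cos(10π/7) = 3.445; k=6: 3 − 2cos(12π/7) = 1.753.
Laplacian eigenvalues: [0.0, 1.753, 1.753, 3.445, 3.445, 4.8019, 4.8019, 8.0]. Largest eigenvalue (spectral radius) = 8.0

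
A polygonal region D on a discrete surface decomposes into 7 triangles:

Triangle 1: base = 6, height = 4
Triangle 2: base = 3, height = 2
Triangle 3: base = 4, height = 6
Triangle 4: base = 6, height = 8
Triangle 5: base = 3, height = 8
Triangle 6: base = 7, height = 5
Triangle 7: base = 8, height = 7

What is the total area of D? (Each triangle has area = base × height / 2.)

(1/2)×6×4 + (1/2)×3×2 + (1/2)×4×6 + (1/2)×6×8 + (1/2)×3×8 + (1/2)×7×5 + (1/2)×8×7 = 108.5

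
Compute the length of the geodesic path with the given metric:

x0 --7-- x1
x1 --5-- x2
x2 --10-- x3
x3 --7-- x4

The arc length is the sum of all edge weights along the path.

Arc length = 7 + 5 + 10 + 7 = 29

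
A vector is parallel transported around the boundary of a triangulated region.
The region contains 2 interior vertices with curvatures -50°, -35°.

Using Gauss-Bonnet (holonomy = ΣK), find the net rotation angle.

Holonomy = total enclosed curvature = (-50°) + (-35°) = -85°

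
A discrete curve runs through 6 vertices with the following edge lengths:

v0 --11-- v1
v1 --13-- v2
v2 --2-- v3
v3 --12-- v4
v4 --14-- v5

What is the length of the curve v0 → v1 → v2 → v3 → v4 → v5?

Arc length = 11 + 13 + 2 + 12 + 14 = 52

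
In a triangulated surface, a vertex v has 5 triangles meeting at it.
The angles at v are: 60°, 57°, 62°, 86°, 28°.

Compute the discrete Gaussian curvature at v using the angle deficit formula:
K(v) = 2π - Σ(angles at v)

Sum of angles = 293°. K = 360° - 293° = 67° = 67π/180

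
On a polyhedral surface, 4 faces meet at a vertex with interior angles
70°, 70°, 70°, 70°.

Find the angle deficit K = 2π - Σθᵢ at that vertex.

Sum of angles = 280°. K = 360° - 280° = 80°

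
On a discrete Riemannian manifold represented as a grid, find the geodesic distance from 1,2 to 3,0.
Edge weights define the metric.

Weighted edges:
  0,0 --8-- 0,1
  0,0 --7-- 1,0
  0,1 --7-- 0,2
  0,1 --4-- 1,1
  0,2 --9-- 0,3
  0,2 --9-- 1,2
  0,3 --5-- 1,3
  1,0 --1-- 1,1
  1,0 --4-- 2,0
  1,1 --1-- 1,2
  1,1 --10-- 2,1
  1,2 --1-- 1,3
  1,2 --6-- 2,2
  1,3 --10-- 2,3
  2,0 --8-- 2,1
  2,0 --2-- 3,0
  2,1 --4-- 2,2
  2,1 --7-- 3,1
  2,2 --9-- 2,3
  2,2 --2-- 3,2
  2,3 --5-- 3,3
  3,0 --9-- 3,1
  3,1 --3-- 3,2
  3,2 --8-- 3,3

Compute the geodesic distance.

Shortest path: 1,2 → 1,1 → 1,0 → 2,0 → 3,0, total weight = 8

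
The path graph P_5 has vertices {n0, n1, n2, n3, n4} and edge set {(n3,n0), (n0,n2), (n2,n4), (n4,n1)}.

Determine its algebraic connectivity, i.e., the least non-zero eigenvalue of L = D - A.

The path graph P_n has Laplacian eigenvalues λ_k = 2 − 2cos(kπ/n), k = 0, 1, …, n−1. Here n = 5:
k=0: 2 − 2cos(0) = 0.0; k=1: 2 − 2cos(π/5) = 0.382; k=2: 2 − 2cos(2π/5) = 1.382; k=3: 2 − 2cos(3π/5) = 2.618; k=4: 2 − 2cos(4π/5) = 3.618.
Laplacian eigenvalues: [0.0, 0.382, 1.382, 2.618, 3.618]. Algebraic connectivity (smallest non-zero eigenvalue) = 0.382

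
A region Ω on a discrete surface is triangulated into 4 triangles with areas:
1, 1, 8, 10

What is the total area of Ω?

1 + 1 + 8 + 10 = 20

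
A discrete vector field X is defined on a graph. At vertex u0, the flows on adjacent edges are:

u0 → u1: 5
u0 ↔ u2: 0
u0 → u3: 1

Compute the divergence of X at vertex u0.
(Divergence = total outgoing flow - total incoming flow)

Divergence = sum of outgoing flows = 5 + 0 + 1 = 6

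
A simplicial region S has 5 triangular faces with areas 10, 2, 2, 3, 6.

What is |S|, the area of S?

10 + 2 + 2 + 3 + 6 = 23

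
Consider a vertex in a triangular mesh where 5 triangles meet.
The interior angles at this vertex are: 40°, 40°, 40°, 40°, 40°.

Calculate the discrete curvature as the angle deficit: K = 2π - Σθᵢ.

Sum of angles = 200°. K = 360° - 200° = 160° = 8π/9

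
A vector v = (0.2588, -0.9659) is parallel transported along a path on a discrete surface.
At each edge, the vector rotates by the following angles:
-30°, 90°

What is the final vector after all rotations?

Total rotation: (-30°) + 90° = 60°. Final vector: (0.9659, -0.2588)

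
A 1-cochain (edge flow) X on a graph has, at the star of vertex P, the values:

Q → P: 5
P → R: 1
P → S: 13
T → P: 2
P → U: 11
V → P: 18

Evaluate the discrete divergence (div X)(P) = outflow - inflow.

Divergence = sum of outgoing flows = (-5) + 1 + 13 + (-2) + 11 + (-18) = 0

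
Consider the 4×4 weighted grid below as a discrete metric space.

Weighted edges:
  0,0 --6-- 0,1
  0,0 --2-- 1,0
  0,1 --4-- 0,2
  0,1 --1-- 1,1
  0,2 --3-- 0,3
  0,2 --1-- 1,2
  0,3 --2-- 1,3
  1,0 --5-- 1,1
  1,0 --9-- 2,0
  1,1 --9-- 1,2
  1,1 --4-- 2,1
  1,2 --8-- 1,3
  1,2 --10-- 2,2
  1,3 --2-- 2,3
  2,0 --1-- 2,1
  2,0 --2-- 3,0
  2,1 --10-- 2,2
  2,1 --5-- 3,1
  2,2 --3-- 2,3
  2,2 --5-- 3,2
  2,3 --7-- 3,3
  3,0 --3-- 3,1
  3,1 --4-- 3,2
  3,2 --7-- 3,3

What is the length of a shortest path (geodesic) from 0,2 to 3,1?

Shortest path: 0,2 → 0,1 → 1,1 → 2,1 → 3,1, total weight = 14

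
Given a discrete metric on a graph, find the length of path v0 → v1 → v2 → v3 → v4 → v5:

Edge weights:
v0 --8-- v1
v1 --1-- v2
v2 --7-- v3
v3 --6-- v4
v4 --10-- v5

Arc length = 8 + 1 + 7 + 6 + 10 = 32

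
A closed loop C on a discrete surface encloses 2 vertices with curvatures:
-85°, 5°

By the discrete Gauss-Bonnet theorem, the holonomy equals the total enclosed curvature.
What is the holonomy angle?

Holonomy = total enclosed curvature = (-85°) + 5° = -80°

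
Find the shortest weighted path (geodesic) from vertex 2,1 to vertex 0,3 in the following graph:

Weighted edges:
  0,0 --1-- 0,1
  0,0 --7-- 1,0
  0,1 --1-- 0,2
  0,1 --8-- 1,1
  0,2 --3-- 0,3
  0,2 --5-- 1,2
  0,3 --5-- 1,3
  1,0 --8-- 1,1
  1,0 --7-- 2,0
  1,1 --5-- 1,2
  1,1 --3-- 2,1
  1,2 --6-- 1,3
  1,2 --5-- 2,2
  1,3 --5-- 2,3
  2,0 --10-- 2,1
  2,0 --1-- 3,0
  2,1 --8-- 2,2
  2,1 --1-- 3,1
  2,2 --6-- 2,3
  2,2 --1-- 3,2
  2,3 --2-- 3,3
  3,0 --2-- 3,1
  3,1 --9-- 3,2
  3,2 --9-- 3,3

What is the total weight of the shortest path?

Shortest path: 2,1 → 1,1 → 0,1 → 0,2 → 0,3, total weight = 15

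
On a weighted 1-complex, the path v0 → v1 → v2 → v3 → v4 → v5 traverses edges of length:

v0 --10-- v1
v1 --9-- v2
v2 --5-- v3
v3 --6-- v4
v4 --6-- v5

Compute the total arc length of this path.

Arc length = 10 + 9 + 5 + 6 + 6 = 36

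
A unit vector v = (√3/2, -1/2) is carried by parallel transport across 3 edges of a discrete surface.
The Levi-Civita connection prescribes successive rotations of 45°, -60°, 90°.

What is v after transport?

Total rotation: 45° + (-60°) + 90° = 75°. Final vector: (0.7071, 0.7071)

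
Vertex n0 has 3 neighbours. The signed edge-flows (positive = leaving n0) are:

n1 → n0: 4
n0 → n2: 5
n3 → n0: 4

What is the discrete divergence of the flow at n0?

Divergence = sum of outgoing flows = (-4) + 5 + (-4) = -3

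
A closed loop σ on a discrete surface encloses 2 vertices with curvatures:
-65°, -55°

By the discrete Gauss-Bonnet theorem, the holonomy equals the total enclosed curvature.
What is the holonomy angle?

Holonomy = total enclosed curvature = (-65°) + (-55°) = -120°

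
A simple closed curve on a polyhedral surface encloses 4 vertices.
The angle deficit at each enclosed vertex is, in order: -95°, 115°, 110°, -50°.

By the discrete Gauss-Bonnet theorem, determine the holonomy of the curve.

Holonomy = total enclosed curvature = (-95°) + 115° + 110° + (-50°) = 80°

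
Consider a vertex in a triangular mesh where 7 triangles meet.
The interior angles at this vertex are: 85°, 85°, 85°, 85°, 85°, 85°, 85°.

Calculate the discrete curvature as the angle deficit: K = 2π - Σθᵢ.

Sum of angles = 595°. K = 360° - 595° = -235° = -47π/36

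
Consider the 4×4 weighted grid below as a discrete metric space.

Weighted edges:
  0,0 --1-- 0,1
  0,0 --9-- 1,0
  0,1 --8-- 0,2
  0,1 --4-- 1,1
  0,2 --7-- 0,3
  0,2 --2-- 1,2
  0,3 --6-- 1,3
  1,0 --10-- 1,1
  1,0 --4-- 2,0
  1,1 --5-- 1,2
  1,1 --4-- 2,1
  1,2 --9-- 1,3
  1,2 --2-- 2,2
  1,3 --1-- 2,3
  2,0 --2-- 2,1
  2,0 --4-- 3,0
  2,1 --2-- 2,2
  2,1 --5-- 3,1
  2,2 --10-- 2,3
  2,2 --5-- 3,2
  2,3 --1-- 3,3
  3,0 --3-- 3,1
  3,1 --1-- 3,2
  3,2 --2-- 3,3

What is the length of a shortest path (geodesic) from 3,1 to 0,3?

Shortest path: 3,1 → 3,2 → 3,3 → 2,3 → 1,3 → 0,3, total weight = 11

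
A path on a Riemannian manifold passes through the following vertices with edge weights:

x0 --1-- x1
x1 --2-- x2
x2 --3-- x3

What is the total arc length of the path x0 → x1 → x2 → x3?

Arc length = 1 + 2 + 3 = 6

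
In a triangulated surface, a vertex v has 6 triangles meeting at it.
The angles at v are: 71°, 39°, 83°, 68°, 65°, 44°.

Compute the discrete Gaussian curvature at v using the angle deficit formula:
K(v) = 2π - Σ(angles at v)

Sum of angles = 370°. K = 360° - 370° = -10° = -π/18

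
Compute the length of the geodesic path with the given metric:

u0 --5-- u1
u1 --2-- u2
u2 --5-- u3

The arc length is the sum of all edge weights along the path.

Arc length = 5 + 2 + 5 = 12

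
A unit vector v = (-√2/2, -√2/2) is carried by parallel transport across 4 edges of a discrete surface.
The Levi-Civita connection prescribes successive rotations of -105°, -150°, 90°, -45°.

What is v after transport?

Total rotation: (-105°) + (-150°) + 90° + (-45°) = -210° ≡ 150° (mod 360°). Final vector: (0.9659, 0.2588)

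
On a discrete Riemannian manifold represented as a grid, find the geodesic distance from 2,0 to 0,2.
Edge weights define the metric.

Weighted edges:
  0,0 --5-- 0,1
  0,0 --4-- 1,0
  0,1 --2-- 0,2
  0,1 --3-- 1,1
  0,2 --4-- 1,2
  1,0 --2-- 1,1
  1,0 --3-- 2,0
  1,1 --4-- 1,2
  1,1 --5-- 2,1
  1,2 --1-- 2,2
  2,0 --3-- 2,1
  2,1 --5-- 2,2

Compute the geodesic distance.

Shortest path: 2,0 → 1,0 → 1,1 → 0,1 → 0,2, total weight = 10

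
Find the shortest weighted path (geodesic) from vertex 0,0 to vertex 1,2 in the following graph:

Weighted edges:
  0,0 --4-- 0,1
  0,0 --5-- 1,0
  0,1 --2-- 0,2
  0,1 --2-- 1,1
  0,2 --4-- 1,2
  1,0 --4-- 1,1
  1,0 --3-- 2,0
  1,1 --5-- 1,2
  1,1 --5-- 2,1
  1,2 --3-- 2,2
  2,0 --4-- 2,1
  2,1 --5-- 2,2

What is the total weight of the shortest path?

Shortest path: 0,0 → 0,1 → 0,2 → 1,2, total weight = 10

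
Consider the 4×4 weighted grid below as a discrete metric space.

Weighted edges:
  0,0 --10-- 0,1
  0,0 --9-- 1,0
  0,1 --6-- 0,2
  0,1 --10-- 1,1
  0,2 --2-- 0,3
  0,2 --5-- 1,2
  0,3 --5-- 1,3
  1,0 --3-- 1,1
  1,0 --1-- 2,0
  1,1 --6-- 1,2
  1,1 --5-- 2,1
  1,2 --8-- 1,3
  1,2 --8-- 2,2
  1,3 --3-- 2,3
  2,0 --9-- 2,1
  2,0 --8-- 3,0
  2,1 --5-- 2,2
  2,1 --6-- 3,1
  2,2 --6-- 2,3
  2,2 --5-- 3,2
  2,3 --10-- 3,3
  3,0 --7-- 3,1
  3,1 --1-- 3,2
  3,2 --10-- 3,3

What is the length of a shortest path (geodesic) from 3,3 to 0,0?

Shortest path: 3,3 → 3,2 → 3,1 → 2,1 → 1,1 → 1,0 → 0,0, total weight = 34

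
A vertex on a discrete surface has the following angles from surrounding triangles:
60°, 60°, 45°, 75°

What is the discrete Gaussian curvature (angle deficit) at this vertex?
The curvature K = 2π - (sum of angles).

Sum of angles = 240°. K = 360° - 240° = 120°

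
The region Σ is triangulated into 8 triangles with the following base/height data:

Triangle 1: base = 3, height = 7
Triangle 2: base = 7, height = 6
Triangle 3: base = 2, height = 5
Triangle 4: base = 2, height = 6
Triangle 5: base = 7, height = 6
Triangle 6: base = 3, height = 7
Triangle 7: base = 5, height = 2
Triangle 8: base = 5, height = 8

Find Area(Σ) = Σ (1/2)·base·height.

(1/2)×3×7 + (1/2)×7×6 + (1/2)×2×5 + (1/2)×2×6 + (1/2)×7×6 + (1/2)×3×7 + (1/2)×5×2 + (1/2)×5×8 = 99.0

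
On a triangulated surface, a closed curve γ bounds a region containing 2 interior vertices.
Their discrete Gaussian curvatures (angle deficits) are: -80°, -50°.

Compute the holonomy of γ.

Holonomy = total enclosed curvature = (-80°) + (-50°) = -130°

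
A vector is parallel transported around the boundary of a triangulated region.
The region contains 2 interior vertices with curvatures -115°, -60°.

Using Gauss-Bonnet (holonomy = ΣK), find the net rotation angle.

Holonomy = total enclosed curvature = (-115°) + (-60°) = -175°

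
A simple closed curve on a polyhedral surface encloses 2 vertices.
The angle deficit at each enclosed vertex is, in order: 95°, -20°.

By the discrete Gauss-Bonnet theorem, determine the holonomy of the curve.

Holonomy = total enclosed curvature = 95° + (-20°) = 75°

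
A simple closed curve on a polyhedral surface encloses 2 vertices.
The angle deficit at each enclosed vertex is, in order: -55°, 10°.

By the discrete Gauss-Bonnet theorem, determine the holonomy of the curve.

Holonomy = total enclosed curvature = (-55°) + 10° = -45°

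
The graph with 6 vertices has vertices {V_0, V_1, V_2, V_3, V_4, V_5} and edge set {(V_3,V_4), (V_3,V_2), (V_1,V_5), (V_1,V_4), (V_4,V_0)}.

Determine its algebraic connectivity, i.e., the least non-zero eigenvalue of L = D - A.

Degrees: deg(V_0) = 1, deg(V_1) = 2, deg(V_2) = 1, deg(V_3) = 2, deg(V_4) = 3, deg(V_5) = 1.
L = D − A with rows/columns ordered (V_0, V_1, V_2, V_3, V_4, V_5):
  [ 1,  0,  0,  0, -1,  0]
  [ 0,  2,  0,  0, -1, -1]
  [ 0,  0,  1, -1,  0,  0]
  [ 0,  0, -1,  2, -1,  0]
  [-1, -1,  0, -1,  3,  0]
  [ 0, -1,  0,  0,  0,  1]
Characteristic polynomial: det(λI − L) = λ(λ² − 3λ + 1)(λ² − 5λ + 3)(λ − 2).
Roots: λ = 0; (λ² − 3λ + 1) = 0 ⇒ λ = (3 ± √5)/2 ≈ 0.382, 2.618; (λ² − 5λ + 3) = 0 ⇒ λ = (5 ± √13)/2 ≈ 0.6972, 4.3028; (λ − 2) = 0 ⇒ λ = 2.
(Check: the roots sum (with multiplicity) to 10, matching trace L = Σdeg = 2·5 = 10.)
Laplacian eigenvalues: [0.0, 0.382, 0.6972, 2.0, 2.618, 4.3028]. Algebraic connectivity (smallest non-zero eigenvalue) = 0.382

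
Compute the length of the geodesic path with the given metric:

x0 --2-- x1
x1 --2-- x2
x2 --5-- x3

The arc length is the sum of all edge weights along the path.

Arc length = 2 + 2 + 5 = 9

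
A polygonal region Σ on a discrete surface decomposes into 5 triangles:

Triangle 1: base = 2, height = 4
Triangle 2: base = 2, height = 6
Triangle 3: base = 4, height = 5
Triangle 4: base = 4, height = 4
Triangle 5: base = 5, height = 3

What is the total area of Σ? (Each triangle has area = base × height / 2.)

(1/2)×2×4 + (1/2)×2×6 + (1/2)×4×5 + (1/2)×4×4 + (1/2)×5×3 = 35.5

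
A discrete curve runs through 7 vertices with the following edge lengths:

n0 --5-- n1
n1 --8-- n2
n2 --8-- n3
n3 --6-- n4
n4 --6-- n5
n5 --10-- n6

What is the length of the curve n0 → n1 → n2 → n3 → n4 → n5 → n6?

Arc length = 5 + 8 + 8 + 6 + 6 + 10 = 43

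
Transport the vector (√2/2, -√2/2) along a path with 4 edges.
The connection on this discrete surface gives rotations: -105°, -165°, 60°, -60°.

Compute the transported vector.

Total rotation: (-105°) + (-165°) + 60° + (-60°) = -270° ≡ 90° (mod 360°). Final vector: (0.7071, 0.7071)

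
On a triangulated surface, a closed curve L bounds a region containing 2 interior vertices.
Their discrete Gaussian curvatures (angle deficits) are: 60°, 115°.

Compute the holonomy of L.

Holonomy = total enclosed curvature = 60° + 115° = 175°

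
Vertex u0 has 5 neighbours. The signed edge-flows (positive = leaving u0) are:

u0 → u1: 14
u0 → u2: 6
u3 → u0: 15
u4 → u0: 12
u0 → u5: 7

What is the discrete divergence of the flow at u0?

Divergence = sum of outgoing flows = 14 + 6 + (-15) + (-12) + 7 = 0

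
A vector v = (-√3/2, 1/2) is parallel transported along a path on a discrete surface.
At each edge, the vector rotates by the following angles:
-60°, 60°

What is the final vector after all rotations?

Total rotation: (-60°) + 60° = 0°. Final vector: (-0.8660, 0.5000)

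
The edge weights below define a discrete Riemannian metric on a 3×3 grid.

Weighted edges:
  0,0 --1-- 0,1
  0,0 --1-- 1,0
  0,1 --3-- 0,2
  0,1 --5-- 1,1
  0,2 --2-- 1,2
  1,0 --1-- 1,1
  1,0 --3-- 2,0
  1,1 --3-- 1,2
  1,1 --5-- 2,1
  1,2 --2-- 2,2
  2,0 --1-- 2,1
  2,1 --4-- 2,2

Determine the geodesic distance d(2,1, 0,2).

Shortest path: 2,1 → 2,2 → 1,2 → 0,2, total weight = 8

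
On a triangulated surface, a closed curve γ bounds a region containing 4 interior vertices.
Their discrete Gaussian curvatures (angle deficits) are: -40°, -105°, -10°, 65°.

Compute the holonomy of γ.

Holonomy = total enclosed curvature = (-40°) + (-105°) + (-10°) + 65° = -90°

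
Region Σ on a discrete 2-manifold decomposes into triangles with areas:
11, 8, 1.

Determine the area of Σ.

11 + 8 + 1 = 20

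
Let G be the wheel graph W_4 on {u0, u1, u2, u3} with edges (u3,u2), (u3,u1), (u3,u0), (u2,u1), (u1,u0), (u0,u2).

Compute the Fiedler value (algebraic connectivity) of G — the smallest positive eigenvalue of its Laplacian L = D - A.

The wheel W_4 is the join K_1 ∨ C_3 (a hub joined to every vertex of a cycle of length 3). For a join G ∨ H (G on p vertices, H on q vertices) the Laplacian spectrum is 0, p+q, the eigenvalues of L(G) other than one 0 each shifted by +q, and the eigenvalues of L(H) other than one 0 each shifted by +p. With G = K_1 (p = 1, nothing left after dropping its 0) and H = C_3 (q = 3, eigenvalues 2 − 2cos(2πk/3), k = 0, …, 2; drop k = 0), the spectrum of W_4 is 0, 4, and 1 + (2 − 2cos(2πk/3)) = 3 − 2cos(2πk/3) for k = 1, …, 2:
k=1: 3 − 2cos(2π/3) = 4.0; k=2: 3 − 2cos(4π/3) = 4.0.
Laplacian eigenvalues: [0.0, 4.0, 4.0, 4.0]. Algebraic connectivity (smallest non-zero eigenvalue) = 4.0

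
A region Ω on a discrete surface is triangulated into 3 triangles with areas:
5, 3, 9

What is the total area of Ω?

5 + 3 + 9 = 17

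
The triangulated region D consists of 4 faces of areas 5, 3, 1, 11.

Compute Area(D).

5 + 3 + 1 + 11 = 20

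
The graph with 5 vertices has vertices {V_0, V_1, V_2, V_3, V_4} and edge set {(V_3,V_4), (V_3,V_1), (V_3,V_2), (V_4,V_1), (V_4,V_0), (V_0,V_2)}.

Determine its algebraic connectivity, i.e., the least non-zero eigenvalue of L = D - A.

Degrees: deg(V_0) = 2, deg(V_1) = 2, deg(V_2) = 2, deg(V_3) = 3, deg(V_4) = 3.
L = D − A with rows/columns ordered (V_0, V_1, V_2, V_3, V_4):
  [ 2,  0, -1,  0, -1]
  [ 0,  2,  0, -1, -1]
  [-1,  0,  2, -1,  0]
  [ 0, -1, -1,  3, -1]
  [-1, -1,  0, -1,  3]
Characteristic polynomial: det(λI − L) = λ(λ² − 5λ + 5)(λ² − 7λ + 11).
Roots: λ = 0; (λ² − 5λ + 5) = 0 ⇒ λ = (5 ± √5)/2 ≈ 1.382, 3.618; (λ² − 7λ + 11) = 0 ⇒ λ = (7 ± √5)/2 ≈ 2.382, 4.618.
(Check: the roots sum (with multiplicity) to 12, matching trace L = Σdeg = 2·6 = 12.)
Laplacian eigenvalues: [0.0, 1.382, 2.382, 3.618, 4.618]. Algebraic connectivity (smallest non-zero eigenvalue) = 1.382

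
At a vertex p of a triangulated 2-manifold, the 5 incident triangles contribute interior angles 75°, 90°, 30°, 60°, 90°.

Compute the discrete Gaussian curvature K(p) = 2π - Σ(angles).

Sum of angles = 345°. K = 360° - 345° = 15°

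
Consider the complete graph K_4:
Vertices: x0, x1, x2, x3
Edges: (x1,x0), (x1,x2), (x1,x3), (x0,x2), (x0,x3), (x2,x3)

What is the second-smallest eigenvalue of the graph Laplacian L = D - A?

For the complete graph K_n, L = nI − J (J = all-ones matrix). J has eigenvalues n (once, eigenvector 𝟙) and 0 (multiplicity n−1), so L has eigenvalues 0 (once) and n (multiplicity n−1). Here n = 4: eigenvalue 0 once and 4 with multiplicity 3.
Laplacian eigenvalues: [0.0, 4.0, 4.0, 4.0]. Algebraic connectivity (smallest non-zero eigenvalue) = 4.0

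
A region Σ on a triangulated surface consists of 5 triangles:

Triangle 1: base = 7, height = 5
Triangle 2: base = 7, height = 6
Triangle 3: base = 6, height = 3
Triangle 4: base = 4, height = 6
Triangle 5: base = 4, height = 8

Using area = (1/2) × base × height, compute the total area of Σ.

(1/2)×7×5 + (1/2)×7×6 + (1/2)×6×3 + (1/2)×4×6 + (1/2)×4×8 = 75.5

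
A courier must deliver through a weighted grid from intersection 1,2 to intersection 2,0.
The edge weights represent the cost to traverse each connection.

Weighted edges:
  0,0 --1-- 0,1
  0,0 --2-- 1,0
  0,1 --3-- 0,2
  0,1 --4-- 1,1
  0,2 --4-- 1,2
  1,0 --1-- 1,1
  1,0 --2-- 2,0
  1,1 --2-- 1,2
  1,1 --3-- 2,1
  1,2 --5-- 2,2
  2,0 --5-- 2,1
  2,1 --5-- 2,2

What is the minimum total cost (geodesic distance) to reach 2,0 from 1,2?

Shortest path: 1,2 → 1,1 → 1,0 → 2,0, total weight = 5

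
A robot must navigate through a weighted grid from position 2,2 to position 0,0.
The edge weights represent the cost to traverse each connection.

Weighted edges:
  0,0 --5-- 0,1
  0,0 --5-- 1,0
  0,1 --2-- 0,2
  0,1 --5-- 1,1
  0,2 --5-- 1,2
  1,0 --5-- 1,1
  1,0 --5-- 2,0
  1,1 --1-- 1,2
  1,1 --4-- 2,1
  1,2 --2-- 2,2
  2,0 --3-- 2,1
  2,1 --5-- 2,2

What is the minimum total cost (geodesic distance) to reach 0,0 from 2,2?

Shortest path: 2,2 → 1,2 → 1,1 → 0,1 → 0,0, total weight = 13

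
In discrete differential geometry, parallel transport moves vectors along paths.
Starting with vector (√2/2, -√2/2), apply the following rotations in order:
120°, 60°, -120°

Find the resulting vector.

Total rotation: 120° + 60° + (-120°) = 60°. Final vector: (0.9659, 0.2588)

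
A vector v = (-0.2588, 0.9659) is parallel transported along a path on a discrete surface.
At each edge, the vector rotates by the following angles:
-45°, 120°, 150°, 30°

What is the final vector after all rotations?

Total rotation: (-45°) + 120° + 150° + 30° = 255° ≡ -105° (mod 360°). Final vector: (1, 0)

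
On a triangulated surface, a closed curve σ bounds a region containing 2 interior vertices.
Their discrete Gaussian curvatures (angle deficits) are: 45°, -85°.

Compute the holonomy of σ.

Holonomy = total enclosed curvature = 45° + (-85°) = -40°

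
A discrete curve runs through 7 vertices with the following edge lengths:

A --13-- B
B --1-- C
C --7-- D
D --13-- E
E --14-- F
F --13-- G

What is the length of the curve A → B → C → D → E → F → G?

Arc length = 13 + 1 + 7 + 13 + 14 + 13 = 61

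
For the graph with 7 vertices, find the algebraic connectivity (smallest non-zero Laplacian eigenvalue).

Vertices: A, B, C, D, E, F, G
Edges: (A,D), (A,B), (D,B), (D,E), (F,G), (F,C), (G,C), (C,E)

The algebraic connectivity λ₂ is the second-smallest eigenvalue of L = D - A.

Degrees: deg(A) = 2, deg(B) = 2, deg(C) = 3, deg(D) = 3, deg(E) = 2, deg(F) = 2, deg(G) = 2.
L = D − A with rows/columns ordered (A, B, C, D, E, F, G):
  [ 2, -1,  0, -1,  0,  0,  0]
  [-1,  2,  0, -1,  0,  0,  0]
  [ 0,  0,  3,  0, -1, -1, -1]
  [-1, -1,  0,  3, -1,  0,  0]
  [ 0,  0, -1, -1,  2,  0,  0]
  [ 0,  0, -1,  0,  0,  2, -1]
  [ 0,  0, -1,  0,  0, -1,  2]
Characteristic polynomial: det(λI − L) = λ(λ² − 4λ + 1)(λ² − 6λ + 7)(λ − 3)².
Roots: λ = 0; (λ² − 4λ + 1) = 0 ⇒ λ = 2 ± √3 ≈ 0.2679, 3.7321; (λ² − 6λ + 7) = 0 ⇒ λ = 3 ± √2 ≈ 1.5858, 4.4142; (λ − 3) = 0 ⇒ λ = 3 (multiplicity 2).
(Check: the roots sum (with multiplicity) to 16, matching trace L = Σdeg = 2·8 = 16.)
Laplacian eigenvalues: [0.0, 0.2679, 1.5858, 3.0, 3.0, 3.7321, 4.4142]. Algebraic connectivity (smallest non-zero eigenvalue) = 0.2679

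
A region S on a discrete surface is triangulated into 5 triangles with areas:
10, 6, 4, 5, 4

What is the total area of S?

10 + 6 + 4 + 5 + 4 = 29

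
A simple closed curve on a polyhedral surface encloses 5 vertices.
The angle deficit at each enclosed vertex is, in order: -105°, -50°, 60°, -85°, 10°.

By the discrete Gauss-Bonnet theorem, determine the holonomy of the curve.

Holonomy = total enclosed curvature = (-105°) + (-50°) + 60° + (-85°) + 10° = -170°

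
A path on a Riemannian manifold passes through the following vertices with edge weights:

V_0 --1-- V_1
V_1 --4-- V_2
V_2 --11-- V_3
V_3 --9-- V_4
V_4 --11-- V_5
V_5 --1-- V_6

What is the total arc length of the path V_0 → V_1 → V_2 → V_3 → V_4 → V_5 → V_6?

Arc length = 1 + 4 + 11 + 9 + 11 + 1 = 37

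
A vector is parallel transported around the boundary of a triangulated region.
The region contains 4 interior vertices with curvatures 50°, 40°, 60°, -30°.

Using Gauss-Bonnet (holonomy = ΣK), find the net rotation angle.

Holonomy = total enclosed curvature = 50° + 40° + 60° + (-30°) = 120°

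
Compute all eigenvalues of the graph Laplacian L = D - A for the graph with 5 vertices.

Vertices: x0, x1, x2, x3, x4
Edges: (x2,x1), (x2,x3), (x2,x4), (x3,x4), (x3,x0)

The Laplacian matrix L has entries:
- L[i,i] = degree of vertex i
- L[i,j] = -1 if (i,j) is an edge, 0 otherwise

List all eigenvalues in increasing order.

Degrees: deg(x0) = 1, deg(x1) = 1, deg(x2) = 3, deg(x3) = 3, deg(x4) = 2.
L = D − A with rows/columns ordered (x0, x1, x2, x3, x4):
  [ 1,  0,  0, -1,  0]
  [ 0,  1, -1,  0,  0]
  [ 0, -1,  3, -1, -1]
  [-1,  0, -1,  3, -1]
  [ 0,  0, -1, -1,  2]
Characteristic polynomial: det(λI − L) = λ(λ² − 5λ + 3)(λ² − 5λ + 5).
Roots: λ = 0; (λ² − 5λ + 3) = 0 ⇒ λ = (5 ± √13)/2 ≈ 0.6972, 4.3028; (λ² − 5λ + 5) = 0 ⇒ λ = (5 ± √5)/2 ≈ 1.382, 3.618.
(Check: the roots sum (with multiplicity) to 10, matching trace L = Σdeg = 2·5 = 10.)
Laplacian eigenvalues (increasing order): [0.0, 0.6972, 1.382, 3.618, 4.3028]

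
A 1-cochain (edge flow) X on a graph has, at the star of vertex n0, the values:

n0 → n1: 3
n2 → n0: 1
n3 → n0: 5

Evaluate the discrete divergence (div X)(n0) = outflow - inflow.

Divergence = sum of outgoing flows = 3 + (-1) + (-5) = -3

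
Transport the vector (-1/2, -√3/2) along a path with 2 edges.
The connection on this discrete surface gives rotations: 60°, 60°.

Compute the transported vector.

Total rotation: 60° + 60° = 120°. Final vector: (1, 0)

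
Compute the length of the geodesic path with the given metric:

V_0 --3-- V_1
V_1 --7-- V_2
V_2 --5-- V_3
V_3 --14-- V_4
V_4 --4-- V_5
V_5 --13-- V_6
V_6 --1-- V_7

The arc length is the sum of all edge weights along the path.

Arc length = 3 + 7 + 5 + 14 + 4 + 13 + 1 = 47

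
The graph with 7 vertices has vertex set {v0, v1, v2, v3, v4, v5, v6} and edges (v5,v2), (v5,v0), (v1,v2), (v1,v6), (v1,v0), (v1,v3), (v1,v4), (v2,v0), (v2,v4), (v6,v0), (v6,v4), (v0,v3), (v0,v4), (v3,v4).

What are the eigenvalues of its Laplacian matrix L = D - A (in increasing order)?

Degrees: deg(v0) = 6, deg(v1) = 5, deg(v2) = 4, deg(v3) = 3, deg(v4) = 5, deg(v5) = 2, deg(v6) = 3.
L = D − A with rows/columns ordered (v0, v1, v2, v3, v4, v5, v6):
  [ 6, -1, -1, -1, -1, -1, -1]
  [-1,  5, -1, -1, -1,  0, -1]
  [-1, -1,  4,  0, -1, -1,  0]
  [-1, -1,  0,  3, -1,  0,  0]
  [-1, -1, -1, -1,  5,  0, -1]
  [-1,  0, -1,  0,  0,  2,  0]
  [-1, -1,  0,  0, -1,  0,  3]
Characteristic polynomial: det(λI − L) = λ(λ² − 8λ + 11)(λ − 3)(λ − 4)(λ − 6)(λ − 7).
Roots: λ = 0; (λ² − 8λ + 11) = 0 ⇒ λ = 4 ± √5 ≈ 1.7639, 6.2361; (λ − 3) = 0 ⇒ λ = 3; (λ − 4) = 0 ⇒ λ = 4; (λ − 6) = 0 ⇒ λ = 6; (λ − 7) = 0 ⇒ λ = 7.
(Check: the roots sum (with multiplicity) to 28, matching trace L = Σdeg = 2·14 = 28.)
Laplacian eigenvalues (increasing order): [0.0, 1.7639, 3.0, 4.0, 6.0, 6.2361, 7.0]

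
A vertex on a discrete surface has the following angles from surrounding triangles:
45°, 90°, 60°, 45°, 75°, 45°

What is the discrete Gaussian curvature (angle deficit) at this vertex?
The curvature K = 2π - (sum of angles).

Sum of angles = 360°. K = 360° - 360° = 0°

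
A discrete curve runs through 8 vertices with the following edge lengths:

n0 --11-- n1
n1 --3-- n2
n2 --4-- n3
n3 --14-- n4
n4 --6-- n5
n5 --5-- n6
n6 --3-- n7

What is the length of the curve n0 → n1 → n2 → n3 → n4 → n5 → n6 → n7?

Arc length = 11 + 3 + 4 + 14 + 6 + 5 + 3 = 46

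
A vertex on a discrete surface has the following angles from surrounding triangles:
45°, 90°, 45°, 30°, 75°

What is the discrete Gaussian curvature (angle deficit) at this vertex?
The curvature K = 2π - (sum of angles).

Sum of angles = 285°. K = 360° - 285° = 75°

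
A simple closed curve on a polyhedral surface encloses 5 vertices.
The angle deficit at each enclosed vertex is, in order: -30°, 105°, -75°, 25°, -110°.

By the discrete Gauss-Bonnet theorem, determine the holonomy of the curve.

Holonomy = total enclosed curvature = (-30°) + 105° + (-75°) + 25° + (-110°) = -85°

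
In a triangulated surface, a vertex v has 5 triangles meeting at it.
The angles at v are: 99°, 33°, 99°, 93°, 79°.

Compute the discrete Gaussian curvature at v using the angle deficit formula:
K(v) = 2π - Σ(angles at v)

Sum of angles = 403°. K = 360° - 403° = -43° = -43π/180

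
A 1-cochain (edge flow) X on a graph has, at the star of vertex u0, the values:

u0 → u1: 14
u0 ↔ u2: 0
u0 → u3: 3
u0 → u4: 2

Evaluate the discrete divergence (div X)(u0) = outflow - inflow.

Divergence = sum of outgoing flows = 14 + 0 + 3 + 2 = 19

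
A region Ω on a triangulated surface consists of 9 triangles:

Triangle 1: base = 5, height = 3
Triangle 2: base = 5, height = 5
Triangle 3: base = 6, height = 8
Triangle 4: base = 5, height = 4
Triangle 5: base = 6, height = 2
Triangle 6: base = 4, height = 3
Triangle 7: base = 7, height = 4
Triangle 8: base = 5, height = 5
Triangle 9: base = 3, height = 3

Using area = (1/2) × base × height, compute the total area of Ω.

(1/2)×5×3 + (1/2)×5×5 + (1/2)×6×8 + (1/2)×5×4 + (1/2)×6×2 + (1/2)×4×3 + (1/2)×7×4 + (1/2)×5×5 + (1/2)×3×3 = 97.0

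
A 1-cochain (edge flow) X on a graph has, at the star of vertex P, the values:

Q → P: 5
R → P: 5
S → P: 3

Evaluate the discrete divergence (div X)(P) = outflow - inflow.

Divergence = sum of outgoing flows = (-5) + (-5) + (-3) = -13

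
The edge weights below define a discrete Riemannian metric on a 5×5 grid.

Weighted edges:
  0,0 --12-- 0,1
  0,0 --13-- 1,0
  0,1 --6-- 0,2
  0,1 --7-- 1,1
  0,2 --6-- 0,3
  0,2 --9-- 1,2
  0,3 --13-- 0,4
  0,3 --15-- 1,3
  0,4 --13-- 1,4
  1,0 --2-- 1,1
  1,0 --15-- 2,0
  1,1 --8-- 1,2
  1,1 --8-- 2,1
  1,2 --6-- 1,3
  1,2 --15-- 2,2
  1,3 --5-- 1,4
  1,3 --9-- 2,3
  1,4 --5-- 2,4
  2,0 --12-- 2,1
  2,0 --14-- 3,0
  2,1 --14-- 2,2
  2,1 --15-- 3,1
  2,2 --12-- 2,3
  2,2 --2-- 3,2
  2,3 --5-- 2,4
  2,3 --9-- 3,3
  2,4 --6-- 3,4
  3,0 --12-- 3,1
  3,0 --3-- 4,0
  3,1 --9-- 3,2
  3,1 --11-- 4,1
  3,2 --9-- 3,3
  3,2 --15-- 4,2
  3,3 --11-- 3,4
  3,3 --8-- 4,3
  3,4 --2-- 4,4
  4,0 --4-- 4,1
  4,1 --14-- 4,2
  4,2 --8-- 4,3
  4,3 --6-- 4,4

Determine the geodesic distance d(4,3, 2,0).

Shortest path: 4,3 → 4,2 → 4,1 → 4,0 → 3,0 → 2,0, total weight = 43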